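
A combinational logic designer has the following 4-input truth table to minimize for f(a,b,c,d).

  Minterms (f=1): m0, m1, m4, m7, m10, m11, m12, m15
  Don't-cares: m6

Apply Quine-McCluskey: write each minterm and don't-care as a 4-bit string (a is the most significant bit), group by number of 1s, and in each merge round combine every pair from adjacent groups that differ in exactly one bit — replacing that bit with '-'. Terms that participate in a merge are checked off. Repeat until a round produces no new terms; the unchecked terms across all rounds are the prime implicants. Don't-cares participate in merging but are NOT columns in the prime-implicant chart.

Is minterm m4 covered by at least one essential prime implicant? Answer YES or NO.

size-2^0 implicants → 0000(✓)  0001(✓)  0100(✓)  0110(✓)  0111(✓)  1010(✓)  1011(✓)  1100(✓)  1111(✓)
size-2^1 implicants → -100  -111  0-00  000-  01-0  011-  1-11  101-
Unchecked terms (primes): -100, -111, 0-00, 000-, 01-0, 011-, 1-11, 101-
Minterm coverage:
  m0 ⊆ 0-00,000-
  m1 ⊆ 000- [E]
  m4 ⊆ -100,0-00,01-0
  m7 ⊆ -111,011-
  m10 ⊆ 101- [E]
  m11 ⊆ 1-11,101-
  m12 ⊆ -100 [E]
  m15 ⊆ -111,1-11
E = {-100, 000-, 101-}

YES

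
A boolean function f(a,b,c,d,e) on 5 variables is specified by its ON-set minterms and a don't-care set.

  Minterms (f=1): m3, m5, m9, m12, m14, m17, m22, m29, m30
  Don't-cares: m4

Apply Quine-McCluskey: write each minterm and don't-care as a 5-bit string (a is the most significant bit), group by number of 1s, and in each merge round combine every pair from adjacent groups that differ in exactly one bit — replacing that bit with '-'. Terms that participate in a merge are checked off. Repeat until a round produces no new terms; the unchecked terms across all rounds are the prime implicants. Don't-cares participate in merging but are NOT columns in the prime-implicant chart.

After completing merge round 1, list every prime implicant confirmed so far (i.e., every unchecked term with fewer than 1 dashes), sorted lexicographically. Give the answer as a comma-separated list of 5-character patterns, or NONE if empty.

size-2^0 implicants → 00011  00100(✓)  00101(✓)  01001  01100(✓)  01110(✓)  10001  10110(✓)  11101  11110(✓)
size-2^1 implicants → -1110  0-100  0010-  011-0  1-110
Unchecked terms (primes): -1110, 0-100, 00011, 0010-, 01001, 011-0, 1-110, 10001, 11101

00011, 01001, 10001, 11101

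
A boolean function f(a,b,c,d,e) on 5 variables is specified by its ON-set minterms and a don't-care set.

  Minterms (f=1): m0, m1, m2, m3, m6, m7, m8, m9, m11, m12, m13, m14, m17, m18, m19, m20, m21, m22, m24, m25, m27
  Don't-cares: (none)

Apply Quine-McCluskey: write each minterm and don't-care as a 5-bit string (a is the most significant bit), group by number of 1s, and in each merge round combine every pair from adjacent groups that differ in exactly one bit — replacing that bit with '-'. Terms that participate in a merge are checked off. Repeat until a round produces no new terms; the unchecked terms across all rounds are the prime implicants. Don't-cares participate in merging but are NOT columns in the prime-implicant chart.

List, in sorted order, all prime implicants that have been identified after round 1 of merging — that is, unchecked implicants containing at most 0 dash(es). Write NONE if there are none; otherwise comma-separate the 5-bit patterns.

size-2^0 implicants → 00000(✓)  00001(✓)  00010(✓)  00011(✓)  00110(✓)  00111(✓)  01000(✓)  01001(✓)  01011(✓)  01100(✓)  01101(✓)  01110(✓)  10001(✓)  10010(✓)  10011(✓)  10100(✓)  10101(✓)  10110(✓)  11000(✓)  11001(✓)  11011(✓)
size-2^1 implicants → -0001(✓)  -0010(✓)  -0011(✓)  -0110(✓)  -1000(✓)  -1001(✓)  -1011(✓)  0-000(✓)  0-001(✓)  0-011(✓)  0-110  00-10(✓)  00-11(✓)  000-0(✓)  000-1(✓)  0000-(✓)  0001-(✓)  0011-(✓)  01-00(✓)  01-01(✓)  010-1(✓)  0100-(✓)  011-0  0110-(✓)  1-001(✓)  1-011(✓)  10-01  10-10(✓)  100-1(✓)  1001-(✓)  101-0  1010-  110-1(✓)  1100-(✓)
size-2^2 implicants → --001(✓)  --011(✓)  -0-10  -00-1(✓)  -001-  -10-1(✓)  -100-  0-0-1(✓)  0-00-  00-1-  000--  01-0-  1-0-1(✓)
size-2^3 implicants → --0-1
Unchecked terms (primes): --0-1, -0-10, -001-, -100-, 0-00-, 0-110, 00-1-, 000--, 01-0-, 011-0, 10-01, 101-0, 1010-

NONE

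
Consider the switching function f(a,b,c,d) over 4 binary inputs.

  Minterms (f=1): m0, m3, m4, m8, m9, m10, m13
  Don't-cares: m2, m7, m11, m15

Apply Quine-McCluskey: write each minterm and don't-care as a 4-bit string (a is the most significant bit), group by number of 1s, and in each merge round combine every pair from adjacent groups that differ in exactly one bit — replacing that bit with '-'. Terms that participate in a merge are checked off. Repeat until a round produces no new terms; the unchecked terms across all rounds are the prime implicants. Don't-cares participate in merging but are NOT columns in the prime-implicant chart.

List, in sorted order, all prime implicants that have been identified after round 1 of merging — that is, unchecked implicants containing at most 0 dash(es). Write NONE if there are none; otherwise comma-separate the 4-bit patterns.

size-2^0 implicants → 0000(✓)  0010(✓)  0011(✓)  0100(✓)  0111(✓)  1000(✓)  1001(✓)  1010(✓)  1011(✓)  1101(✓)  1111(✓)
size-2^1 implicants → -000(✓)  -010(✓)  -011(✓)  -111(✓)  0-00  0-11(✓)  00-0(✓)  001-(✓)  1-01(✓)  1-11(✓)  10-0(✓)  10-1(✓)  100-(✓)  101-(✓)  11-1(✓)
size-2^2 implicants → --11  -0-0  -01-  1--1  10--
Unchecked terms (primes): --11, -0-0, -01-, 0-00, 1--1, 10--

NONE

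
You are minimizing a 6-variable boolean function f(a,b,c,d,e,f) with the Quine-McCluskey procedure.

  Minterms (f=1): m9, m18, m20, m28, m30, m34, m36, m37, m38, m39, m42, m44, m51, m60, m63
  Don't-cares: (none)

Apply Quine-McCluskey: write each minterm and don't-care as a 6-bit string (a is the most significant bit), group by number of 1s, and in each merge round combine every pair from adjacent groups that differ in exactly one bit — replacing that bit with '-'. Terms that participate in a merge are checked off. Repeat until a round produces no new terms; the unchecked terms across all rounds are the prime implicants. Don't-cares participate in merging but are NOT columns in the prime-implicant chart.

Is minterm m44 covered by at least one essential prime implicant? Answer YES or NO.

size-2^0 implicants → 001001  010010  010100(✓)  011100(✓)  011110(✓)  100010(✓)  100100(✓)  100101(✓)  100110(✓)  100111(✓)  101010(✓)  101100(✓)  110011  111100(✓)  111111
size-2^1 implicants → -11100  01-100  0111-0  1-1100  10-010  10-100  100-10  1001-0(✓)  1001-1(✓)  10010-(✓)  10011-(✓)
size-2^2 implicants → 1001--
Unchecked terms (primes): -11100, 001001, 01-100, 010010, 0111-0, 1-1100, 10-010, 10-100, 100-10, 1001--, 110011, 111111
Minterm coverage:
  m9 ⊆ 001001 [E]
  m18 ⊆ 010010 [E]
  m20 ⊆ 01-100 [E]
  m28 ⊆ -11100,01-100,0111-0
  m30 ⊆ 0111-0 [E]
  m34 ⊆ 10-010,100-10
  m36 ⊆ 10-100,1001--
  m37 ⊆ 1001-- [E]
  m38 ⊆ 100-10,1001--
  m39 ⊆ 1001-- [E]
  m42 ⊆ 10-010 [E]
  m44 ⊆ 1-1100,10-100
  m51 ⊆ 110011 [E]
  m60 ⊆ -11100,1-1100
  m63 ⊆ 111111 [E]
E = {001001, 01-100, 010010, 0111-0, 10-010, 1001--, 110011, 111111}

NO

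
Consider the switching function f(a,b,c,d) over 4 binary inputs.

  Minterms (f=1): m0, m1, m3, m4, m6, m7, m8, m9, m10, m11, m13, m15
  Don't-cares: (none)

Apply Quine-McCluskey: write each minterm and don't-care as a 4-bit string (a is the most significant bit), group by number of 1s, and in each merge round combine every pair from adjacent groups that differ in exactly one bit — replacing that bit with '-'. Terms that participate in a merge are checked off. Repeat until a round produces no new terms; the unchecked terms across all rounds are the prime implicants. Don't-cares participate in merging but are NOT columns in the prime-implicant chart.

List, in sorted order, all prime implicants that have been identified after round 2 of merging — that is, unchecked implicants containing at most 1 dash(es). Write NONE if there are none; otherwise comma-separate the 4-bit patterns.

size-2^0 implicants → 0000(✓)  0001(✓)  0011(✓)  0100(✓)  0110(✓)  0111(✓)  1000(✓)  1001(✓)  1010(✓)  1011(✓)  1101(✓)  1111(✓)
size-2^1 implicants → -000(✓)  -001(✓)  -011(✓)  -111(✓)  0-00  0-11(✓)  00-1(✓)  000-(✓)  01-0  011-  1-01(✓)  1-11(✓)  10-0(✓)  10-1(✓)  100-(✓)  101-(✓)  11-1(✓)
size-2^2 implicants → --11  -0-1  -00-  1--1  10--
Unchecked terms (primes): --11, -0-1, -00-, 0-00, 01-0, 011-, 1--1, 10--

0-00, 01-0, 011-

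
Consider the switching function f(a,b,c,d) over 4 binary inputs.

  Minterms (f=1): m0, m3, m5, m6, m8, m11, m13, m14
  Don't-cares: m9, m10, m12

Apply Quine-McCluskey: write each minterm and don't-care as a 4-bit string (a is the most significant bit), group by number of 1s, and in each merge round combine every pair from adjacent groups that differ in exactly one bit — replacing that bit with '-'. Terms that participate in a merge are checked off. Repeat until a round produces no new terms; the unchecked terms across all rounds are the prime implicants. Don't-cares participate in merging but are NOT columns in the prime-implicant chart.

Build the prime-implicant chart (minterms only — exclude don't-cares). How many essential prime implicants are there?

[col 0] 0000*, 0011*, 0101*, 0110*, 1000*, 1001*, 1010*, 1011*, 1100*, 1101*, 1110*
[col 1] -000, -011, -101, -110, 1-00*, 1-01*, 1-10*, 10-0*, 10-1*, 100-*, 101-*, 11-0*, 110-*
[col 2] 1--0, 1-0-, 10--
Prime implicants: -000, -011, -101, -110, 1--0, 1-0-, 10--
PI chart (minterm → PIs covering it):
  0 | -000  (sole → essential)
  3 | -011  (sole → essential)
  5 | -101  (sole → essential)
  6 | -110  (sole → essential)
  8 | -000,1--0,1-0-,10--
  11 | -011,10--
  13 | -101,1-0-
  14 | -110,1--0
Essential prime implicants: -000, -011, -101, -110

4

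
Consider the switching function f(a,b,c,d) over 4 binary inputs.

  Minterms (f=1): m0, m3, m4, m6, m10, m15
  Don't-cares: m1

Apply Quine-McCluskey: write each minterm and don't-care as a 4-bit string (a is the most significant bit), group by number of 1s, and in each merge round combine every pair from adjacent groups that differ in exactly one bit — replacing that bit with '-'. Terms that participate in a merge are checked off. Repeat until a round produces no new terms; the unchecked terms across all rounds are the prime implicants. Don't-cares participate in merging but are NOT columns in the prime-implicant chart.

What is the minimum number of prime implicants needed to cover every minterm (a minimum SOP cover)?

Round 0: 0000✓ 0001✓ 0011✓ 0100✓ 0110✓ 1010 1111
Round 1: 0-00 00-1 000- 01-0
PIs = {0-00, 00-1, 000-, 01-0, 1010, 1111}
Coverage chart:
  m0: 0-00,000-
  m3: 00-1 ←essential
  m4: 0-00,01-0
  m6: 01-0 ←essential
  m10: 1010 ←essential
  m15: 1111 ←essential
Essential: 00-1, 01-0, 1010, 1111
Petrick residual → 0-00
Min cover (5 terms): a'c'd' + a'b'd + a'bd' + ab'cd' + abcd

5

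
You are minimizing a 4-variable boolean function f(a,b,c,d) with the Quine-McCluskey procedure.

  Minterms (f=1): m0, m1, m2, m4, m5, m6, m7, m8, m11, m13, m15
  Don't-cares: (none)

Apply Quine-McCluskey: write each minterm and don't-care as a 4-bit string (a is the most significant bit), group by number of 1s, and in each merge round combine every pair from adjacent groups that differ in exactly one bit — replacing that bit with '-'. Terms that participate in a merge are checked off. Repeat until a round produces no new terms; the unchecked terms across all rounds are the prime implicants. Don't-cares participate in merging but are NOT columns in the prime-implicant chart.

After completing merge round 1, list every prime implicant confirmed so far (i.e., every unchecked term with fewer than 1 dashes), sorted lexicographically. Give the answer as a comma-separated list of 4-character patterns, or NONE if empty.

NONE

Round 0: 0000✓ 0001✓ 0010✓ 0100✓ 0101✓ 0110✓ 0111✓ 1000✓ 1011✓ 1101✓ 1111✓
Round 1: -000 -101✓ -111✓ 0-00✓ 0-01✓ 0-10✓ 00-0✓ 000-✓ 01-0✓ 01-1✓ 010-✓ 011-✓ 1-11 11-1✓
Round 2: -1-1 0--0 0-0- 01--
PIs = {-000, -1-1, 0--0, 0-0-, 01--, 1-11}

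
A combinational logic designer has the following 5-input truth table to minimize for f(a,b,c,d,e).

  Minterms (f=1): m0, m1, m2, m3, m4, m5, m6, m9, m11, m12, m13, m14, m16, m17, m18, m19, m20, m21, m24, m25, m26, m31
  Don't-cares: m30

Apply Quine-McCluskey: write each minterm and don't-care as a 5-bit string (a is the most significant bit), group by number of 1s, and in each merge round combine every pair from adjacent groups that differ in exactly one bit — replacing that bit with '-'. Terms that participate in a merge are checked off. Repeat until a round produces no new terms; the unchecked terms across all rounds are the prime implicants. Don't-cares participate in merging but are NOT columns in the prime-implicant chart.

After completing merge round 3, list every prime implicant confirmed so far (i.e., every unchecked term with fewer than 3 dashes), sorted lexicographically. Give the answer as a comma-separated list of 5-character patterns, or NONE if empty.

[col 0] 00000*, 00001*, 00010*, 00011*, 00100*, 00101*, 00110*, 01001*, 01011*, 01100*, 01101*, 01110*, 10000*, 10001*, 10010*, 10011*, 10100*, 10101*, 11000*, 11001*, 11010*, 11110*, 11111*
[col 1] -0000*, -0001*, -0010*, -0011*, -0100*, -0101*, -1001*, -1110, 0-001*, 0-011*, 0-100*, 0-101*, 0-110*, 00-00*, 00-01*, 00-10*, 000-0*, 000-1*, 0000-*, 0001-*, 001-0*, 0010-*, 01-01*, 010-1*, 011-0*, 0110-*, 1-000*, 1-001*, 1-010*, 10-00*, 10-01*, 100-0*, 100-1*, 1000-*, 1001-*, 1010-*, 11-10, 110-0*, 1100-*, 1111-
[col 2] --001, -0-00*, -0-01*, -00-0*, -00-1*, -000-*, -001-*, -010-*, 0--01, 0-0-1, 0-1-0, 0-10-, 00--0, 00-0-*, 000--*, 1-0-0, 1-00-, 10-0-*, 100--*
[col 3] -0-0-, -00--
Prime implicants: --001, -0-0-, -00--, -1110, 0--01, 0-0-1, 0-1-0, 0-10-, 00--0, 1-0-0, 1-00-, 11-10, 1111-

--001, -1110, 0--01, 0-0-1, 0-1-0, 0-10-, 00--0, 1-0-0, 1-00-, 11-10, 1111-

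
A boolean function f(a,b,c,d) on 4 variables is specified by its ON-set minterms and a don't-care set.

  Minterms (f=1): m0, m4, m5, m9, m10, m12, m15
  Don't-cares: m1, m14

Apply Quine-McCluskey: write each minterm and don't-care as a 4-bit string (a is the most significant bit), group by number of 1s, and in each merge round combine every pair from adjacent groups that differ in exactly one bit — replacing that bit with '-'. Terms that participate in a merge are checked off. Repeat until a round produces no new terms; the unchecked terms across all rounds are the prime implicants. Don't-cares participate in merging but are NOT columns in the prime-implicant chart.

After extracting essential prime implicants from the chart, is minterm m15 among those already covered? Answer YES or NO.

Round 0: 0000✓ 0001✓ 0100✓ 0101✓ 1001✓ 1010✓ 1100✓ 1110✓ 1111✓
Round 1: -001 -100 0-00✓ 0-01✓ 000-✓ 010-✓ 1-10 11-0 111-
Round 2: 0-0-
PIs = {-001, -100, 0-0-, 1-10, 11-0, 111-}
Coverage chart:
  m0: 0-0- ←essential
  m4: -100,0-0-
  m5: 0-0- ←essential
  m9: -001 ←essential
  m10: 1-10 ←essential
  m12: -100,11-0
  m15: 111- ←essential
Essential: -001, 0-0-, 1-10, 111-

YES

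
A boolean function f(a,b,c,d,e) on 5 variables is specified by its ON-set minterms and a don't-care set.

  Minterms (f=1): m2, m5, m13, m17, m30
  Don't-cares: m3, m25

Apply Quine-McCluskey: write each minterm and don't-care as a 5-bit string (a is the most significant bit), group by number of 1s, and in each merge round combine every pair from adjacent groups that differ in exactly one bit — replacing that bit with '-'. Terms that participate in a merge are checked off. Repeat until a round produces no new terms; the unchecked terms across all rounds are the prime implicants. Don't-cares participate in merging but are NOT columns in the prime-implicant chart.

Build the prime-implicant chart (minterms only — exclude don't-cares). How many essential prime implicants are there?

4

Round 0: 00010✓ 00011✓ 00101✓ 01101✓ 10001✓ 11001✓ 11110
Round 1: 0-101 0001- 1-001
PIs = {0-101, 0001-, 1-001, 11110}
Coverage chart:
  m2: 0001- ←essential
  m5: 0-101 ←essential
  m13: 0-101 ←essential
  m17: 1-001 ←essential
  m30: 11110 ←essential
Essential: 0-101, 0001-, 1-001, 11110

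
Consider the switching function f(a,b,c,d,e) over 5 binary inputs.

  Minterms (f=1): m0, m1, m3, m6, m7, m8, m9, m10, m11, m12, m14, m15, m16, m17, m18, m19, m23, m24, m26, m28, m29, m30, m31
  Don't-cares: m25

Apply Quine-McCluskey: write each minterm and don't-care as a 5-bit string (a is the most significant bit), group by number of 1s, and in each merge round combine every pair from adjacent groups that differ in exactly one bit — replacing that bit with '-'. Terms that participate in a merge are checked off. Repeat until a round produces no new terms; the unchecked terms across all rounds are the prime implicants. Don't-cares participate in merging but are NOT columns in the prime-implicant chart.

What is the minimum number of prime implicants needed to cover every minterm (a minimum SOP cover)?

7

size-2^0 implicants → 00000(✓)  00001(✓)  00011(✓)  00110(✓)  00111(✓)  01000(✓)  01001(✓)  01010(✓)  01011(✓)  01100(✓)  01110(✓)  01111(✓)  10000(✓)  10001(✓)  10010(✓)  10011(✓)  10111(✓)  11000(✓)  11001(✓)  11010(✓)  11100(✓)  11101(✓)  11110(✓)  11111(✓)
size-2^1 implicants → -0000(✓)  -0001(✓)  -0011(✓)  -0111(✓)  -1000(✓)  -1001(✓)  -1010(✓)  -1100(✓)  -1110(✓)  -1111(✓)  0-000(✓)  0-001(✓)  0-011(✓)  0-110(✓)  0-111(✓)  00-11(✓)  000-1(✓)  0000-(✓)  0011-(✓)  01-00(✓)  01-10(✓)  01-11(✓)  010-0(✓)  010-1(✓)  0100-(✓)  0101-(✓)  011-0(✓)  0111-(✓)  1-000(✓)  1-001(✓)  1-010(✓)  1-111(✓)  10-11(✓)  100-0(✓)  100-1(✓)  1000-(✓)  1001-(✓)  11-00(✓)  11-01(✓)  11-10(✓)  110-0(✓)  1100-(✓)  111-0(✓)  111-1(✓)  1110-(✓)  1111-(✓)
size-2^2 implicants → --000(✓)  --001(✓)  --111  -0-11  -00-1  -000-(✓)  -1-00(✓)  -1-10(✓)  -10-0(✓)  -100-(✓)  -11-0(✓)  -111-  0--11  0-0-1  0-00-(✓)  0-11-  01--0(✓)  01-1-  010--  1-0-0  1-00-(✓)  100--  11--0(✓)  11-0-  111--
size-2^3 implicants → --00-  -1--0
Unchecked terms (primes): --00-, --111, -0-11, -00-1, -1--0, -111-, 0--11, 0-0-1, 0-11-, 01-1-, 010--, 1-0-0, 100--, 11-0-, 111--
Minterm coverage:
  m0 ⊆ --00- [E]
  m1 ⊆ --00-,-00-1,0-0-1
  m3 ⊆ -0-11,-00-1,0--11,0-0-1
  m6 ⊆ 0-11- [E]
  m7 ⊆ --111,-0-11,0--11,0-11-
  m8 ⊆ --00-,-1--0,010--
  m9 ⊆ --00-,0-0-1,010--
  m10 ⊆ -1--0,01-1-,010--
  m11 ⊆ 0--11,0-0-1,01-1-,010--
  m12 ⊆ -1--0 [E]
  m14 ⊆ -1--0,-111-,0-11-,01-1-
  m15 ⊆ --111,-111-,0--11,0-11-,01-1-
  m16 ⊆ --00-,1-0-0,100--
  m17 ⊆ --00-,-00-1,100--
  m18 ⊆ 1-0-0,100--
  m19 ⊆ -0-11,-00-1,100--
  m23 ⊆ --111,-0-11
  m24 ⊆ --00-,-1--0,1-0-0,11-0-
  m26 ⊆ -1--0,1-0-0
  m28 ⊆ -1--0,11-0-,111--
  m29 ⊆ 11-0-,111--
  m30 ⊆ -1--0,-111-,111--
  m31 ⊆ --111,-111-,111--
E = {--00-, -1--0, 0-11-}
Petrick residual → --111, 0--11, 100--, 11-0-
Cover = c'd' + cde + be' + a'de + a'cd + ab'c' + abd'  |cover|=7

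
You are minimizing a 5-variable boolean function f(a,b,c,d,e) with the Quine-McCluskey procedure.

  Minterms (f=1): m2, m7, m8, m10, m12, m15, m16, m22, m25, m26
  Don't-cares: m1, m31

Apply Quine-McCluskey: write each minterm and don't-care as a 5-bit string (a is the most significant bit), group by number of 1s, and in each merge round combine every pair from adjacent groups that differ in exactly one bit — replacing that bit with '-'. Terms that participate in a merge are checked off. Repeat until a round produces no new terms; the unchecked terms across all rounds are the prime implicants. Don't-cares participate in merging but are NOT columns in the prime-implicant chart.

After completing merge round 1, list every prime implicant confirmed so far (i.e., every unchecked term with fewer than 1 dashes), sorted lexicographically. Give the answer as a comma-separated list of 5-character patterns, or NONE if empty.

00001, 10000, 10110, 11001

Round 0: 00001 00010✓ 00111✓ 01000✓ 01010✓ 01100✓ 01111✓ 10000 10110 11001 11010✓ 11111✓
Round 1: -1010 -1111 0-010 0-111 01-00 010-0
PIs = {-1010, -1111, 0-010, 0-111, 00001, 01-00, 010-0, 10000, 10110, 11001}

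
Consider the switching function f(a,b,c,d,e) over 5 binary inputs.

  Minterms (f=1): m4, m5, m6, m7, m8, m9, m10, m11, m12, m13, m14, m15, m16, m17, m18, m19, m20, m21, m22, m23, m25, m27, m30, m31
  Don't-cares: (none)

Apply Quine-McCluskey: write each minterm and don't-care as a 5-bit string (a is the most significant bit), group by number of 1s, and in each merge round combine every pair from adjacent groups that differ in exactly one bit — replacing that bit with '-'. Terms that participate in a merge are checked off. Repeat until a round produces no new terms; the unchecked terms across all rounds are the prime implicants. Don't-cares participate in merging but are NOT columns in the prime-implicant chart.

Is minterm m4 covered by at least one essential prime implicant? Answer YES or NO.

[col 0] 00100*, 00101*, 00110*, 00111*, 01000*, 01001*, 01010*, 01011*, 01100*, 01101*, 01110*, 01111*, 10000*, 10001*, 10010*, 10011*, 10100*, 10101*, 10110*, 10111*, 11001*, 11011*, 11110*, 11111*
[col 1] -0100*, -0101*, -0110*, -0111*, -1001*, -1011*, -1110*, -1111*, 0-100*, 0-101*, 0-110*, 0-111*, 001-0*, 001-1*, 0010-*, 0011-*, 01-00*, 01-01*, 01-10*, 01-11*, 010-0*, 010-1*, 0100-*, 0101-*, 011-0*, 011-1*, 0110-*, 0111-*, 1-001*, 1-011*, 1-110*, 1-111*, 10-00*, 10-01*, 10-10*, 10-11*, 100-0*, 100-1*, 1000-*, 1001-*, 101-0*, 101-1*, 1010-*, 1011-*, 11-11*, 110-1*, 1111-*
[col 2] --110*, --111*, -01-0*, -01-1*, -010-*, -011-*, -1-11, -10-1, -111-*, 0-1-0*, 0-1-1*, 0-10-*, 0-11-*, 001--*, 01--0*, 01--1*, 01-0-*, 01-1-*, 010--*, 011--*, 1--11, 1-0-1, 1-11-*, 10--0*, 10--1*, 10-0-*, 10-1-*, 100--*, 101--*
[col 3] --11-, -01--, 0-1--, 01---, 10---
Prime implicants: --11-, -01--, -1-11, -10-1, 0-1--, 01---, 1--11, 1-0-1, 10---
PI chart (minterm → PIs covering it):
  4 | -01--,0-1--
  5 | -01--,0-1--
  6 | --11-,-01--,0-1--
  7 | --11-,-01--,0-1--
  8 | 01---  (sole → essential)
  9 | -10-1,01---
  10 | 01---  (sole → essential)
  11 | -1-11,-10-1,01---
  12 | 0-1--,01---
  13 | 0-1--,01---
  14 | --11-,0-1--,01---
  15 | --11-,-1-11,0-1--,01---
  16 | 10---  (sole → essential)
  17 | 1-0-1,10---
  18 | 10---  (sole → essential)
  19 | 1--11,1-0-1,10---
  20 | -01--,10---
  21 | -01--,10---
  22 | --11-,-01--,10---
  23 | --11-,-01--,1--11,10---
  25 | -10-1,1-0-1
  27 | -1-11,-10-1,1--11,1-0-1
  30 | --11-  (sole → essential)
  31 | --11-,-1-11,1--11
Essential prime implicants: --11-, 01---, 10---

NO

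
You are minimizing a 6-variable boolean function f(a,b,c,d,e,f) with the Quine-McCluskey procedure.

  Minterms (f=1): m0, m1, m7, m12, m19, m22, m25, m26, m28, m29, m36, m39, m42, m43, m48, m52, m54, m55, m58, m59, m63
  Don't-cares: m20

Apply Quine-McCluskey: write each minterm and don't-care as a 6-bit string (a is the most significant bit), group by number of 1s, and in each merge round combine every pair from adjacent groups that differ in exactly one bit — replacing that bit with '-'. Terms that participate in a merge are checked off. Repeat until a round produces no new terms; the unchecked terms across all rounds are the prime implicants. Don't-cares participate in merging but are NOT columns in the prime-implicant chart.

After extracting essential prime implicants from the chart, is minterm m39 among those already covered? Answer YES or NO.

YES

[col 0] 000000*, 000001*, 000111*, 001100*, 010011, 010100*, 010110*, 011001*, 011010*, 011100*, 011101*, 100100*, 100111*, 101010*, 101011*, 110000*, 110100*, 110110*, 110111*, 111010*, 111011*, 111111*
[col 1] -00111, -10100*, -10110*, -11010, 0-1100, 00000-, 01-100, 0101-0*, 011-01, 01110-, 1-0100, 1-0111, 1-1010*, 1-1011*, 10101-*, 11-111, 110-00, 1101-0*, 11011-, 111-11, 11101-*
[col 2] -101-0, 1-101-
Prime implicants: -00111, -101-0, -11010, 0-1100, 00000-, 01-100, 010011, 011-01, 01110-, 1-0100, 1-0111, 1-101-, 11-111, 110-00, 11011-, 111-11
PI chart (minterm → PIs covering it):
  0 | 00000-  (sole → essential)
  1 | 00000-  (sole → essential)
  7 | -00111  (sole → essential)
  12 | 0-1100  (sole → essential)
  19 | 010011  (sole → essential)
  22 | -101-0  (sole → essential)
  25 | 011-01  (sole → essential)
  26 | -11010  (sole → essential)
  28 | 0-1100,01-100,01110-
  29 | 011-01,01110-
  36 | 1-0100  (sole → essential)
  39 | -00111,1-0111
  42 | 1-101-  (sole → essential)
  43 | 1-101-  (sole → essential)
  48 | 110-00  (sole → essential)
  52 | -101-0,1-0100,110-00
  54 | -101-0,11011-
  55 | 1-0111,11-111,11011-
  58 | -11010,1-101-
  59 | 1-101-,111-11
  63 | 11-111,111-11
Essential prime implicants: -00111, -101-0, -11010, 0-1100, 00000-, 010011, 011-01, 1-0100, 1-101-, 110-00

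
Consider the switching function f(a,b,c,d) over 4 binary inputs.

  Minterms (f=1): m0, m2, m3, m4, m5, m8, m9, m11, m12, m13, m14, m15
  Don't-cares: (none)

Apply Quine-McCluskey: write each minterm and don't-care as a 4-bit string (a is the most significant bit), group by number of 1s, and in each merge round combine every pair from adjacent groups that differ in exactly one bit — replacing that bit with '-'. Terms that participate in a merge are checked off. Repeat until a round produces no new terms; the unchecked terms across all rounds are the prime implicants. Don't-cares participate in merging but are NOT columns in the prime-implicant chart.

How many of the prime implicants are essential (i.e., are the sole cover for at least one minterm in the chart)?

[col 0] 0000*, 0010*, 0011*, 0100*, 0101*, 1000*, 1001*, 1011*, 1100*, 1101*, 1110*, 1111*
[col 1] -000*, -011, -100*, -101*, 0-00*, 00-0, 001-, 010-*, 1-00*, 1-01*, 1-11*, 10-1*, 100-*, 11-0*, 11-1*, 110-*, 111-*
[col 2] --00, -10-, 1--1, 1-0-, 11--
Prime implicants: --00, -011, -10-, 00-0, 001-, 1--1, 1-0-, 11--
PI chart (minterm → PIs covering it):
  0 | --00,00-0
  2 | 00-0,001-
  3 | -011,001-
  4 | --00,-10-
  5 | -10-  (sole → essential)
  8 | --00,1-0-
  9 | 1--1,1-0-
  11 | -011,1--1
  12 | --00,-10-,1-0-,11--
  13 | -10-,1--1,1-0-,11--
  14 | 11--  (sole → essential)
  15 | 1--1,11--
Essential prime implicants: -10-, 11--

2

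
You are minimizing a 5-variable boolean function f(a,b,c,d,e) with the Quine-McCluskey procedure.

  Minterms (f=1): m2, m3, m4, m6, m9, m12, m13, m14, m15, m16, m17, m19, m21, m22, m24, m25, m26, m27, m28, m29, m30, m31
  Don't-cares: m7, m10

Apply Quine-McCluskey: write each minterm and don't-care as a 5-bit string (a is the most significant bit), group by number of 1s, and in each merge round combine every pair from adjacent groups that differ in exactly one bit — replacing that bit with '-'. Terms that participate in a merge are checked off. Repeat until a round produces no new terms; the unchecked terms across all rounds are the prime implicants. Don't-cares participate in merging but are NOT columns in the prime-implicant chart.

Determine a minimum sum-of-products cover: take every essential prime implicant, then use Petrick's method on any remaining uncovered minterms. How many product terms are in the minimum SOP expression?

[col 0] 00010*, 00011*, 00100*, 00110*, 00111*, 01001*, 01010*, 01100*, 01101*, 01110*, 01111*, 10000*, 10001*, 10011*, 10101*, 10110*, 11000*, 11001*, 11010*, 11011*, 11100*, 11101*, 11110*, 11111*
[col 1] -0011, -0110*, -1001*, -1010*, -1100*, -1101*, -1110*, -1111*, 0-010*, 0-100*, 0-110*, 0-111*, 00-10*, 00-11*, 0001-*, 001-0*, 0011-*, 01-01*, 01-10*, 011-0*, 011-1*, 0110-*, 0111-*, 1-000*, 1-001*, 1-011*, 1-101*, 1-110*, 10-01*, 100-1*, 1000-*, 11-00*, 11-01*, 11-10*, 11-11*, 110-0*, 110-1*, 1100-*, 1101-*, 111-0*, 111-1*, 1110-*, 1111-*
[col 2] --110, -1-01, -1-10, -11-0*, -11-1*, -110-*, -111-*, 0--10, 0-1-0, 0-11-, 00-1-, 011--*, 1--01, 1-0-1, 1-00-, 11--0*, 11--1*, 11-0-*, 11-1-*, 110--*, 111--*
[col 3] -11--, 11---
Prime implicants: --110, -0011, -1-01, -1-10, -11--, 0--10, 0-1-0, 0-11-, 00-1-, 1--01, 1-0-1, 1-00-, 11---
PI chart (minterm → PIs covering it):
  2 | 0--10,00-1-
  3 | -0011,00-1-
  4 | 0-1-0  (sole → essential)
  6 | --110,0--10,0-1-0,0-11-,00-1-
  9 | -1-01  (sole → essential)
  12 | -11--,0-1-0
  13 | -1-01,-11--
  14 | --110,-1-10,-11--,0--10,0-1-0,0-11-
  15 | -11--,0-11-
  16 | 1-00-  (sole → essential)
  17 | 1--01,1-0-1,1-00-
  19 | -0011,1-0-1
  21 | 1--01  (sole → essential)
  22 | --110  (sole → essential)
  24 | 1-00-,11---
  25 | -1-01,1--01,1-0-1,1-00-,11---
  26 | -1-10,11---
  27 | 1-0-1,11---
  28 | -11--,11---
  29 | -1-01,-11--,1--01,11---
  30 | --110,-1-10,-11--,11---
  31 | -11--,11---
Essential prime implicants: --110, -1-01, 0-1-0, 1--01, 1-00-
Petrick residual → -0011, -11--, 0--10, 11---
Minimum SOP uses 9 PIs: cde' + b'c'de + bd'e + bc + a'de' + a'ce' + ad'e + ac'd' + ab

9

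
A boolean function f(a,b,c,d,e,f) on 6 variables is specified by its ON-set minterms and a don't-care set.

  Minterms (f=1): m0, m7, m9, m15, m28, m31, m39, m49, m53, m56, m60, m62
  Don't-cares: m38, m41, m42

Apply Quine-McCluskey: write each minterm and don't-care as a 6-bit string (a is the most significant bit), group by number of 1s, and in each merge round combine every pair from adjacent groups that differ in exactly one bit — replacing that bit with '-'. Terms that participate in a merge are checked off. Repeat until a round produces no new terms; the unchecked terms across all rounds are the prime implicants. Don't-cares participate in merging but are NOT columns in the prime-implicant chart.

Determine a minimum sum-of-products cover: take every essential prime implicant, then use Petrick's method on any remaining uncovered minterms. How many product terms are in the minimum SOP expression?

8

Round 0: 000000 000111✓ 001001✓ 001111✓ 011100✓ 011111✓ 100110✓ 100111✓ 101001✓ 101010 110001✓ 110101✓ 111000✓ 111100✓ 111110✓
Round 1: -00111 -01001 -11100 0-1111 00-111 10011- 110-01 111-00 1111-0
PIs = {-00111, -01001, -11100, 0-1111, 00-111, 000000, 10011-, 101010, 110-01, 111-00, 1111-0}
Coverage chart:
  m0: 000000 ←essential
  m7: -00111,00-111
  m9: -01001 ←essential
  m15: 0-1111,00-111
  m28: -11100 ←essential
  m31: 0-1111 ←essential
  m39: -00111,10011-
  m49: 110-01 ←essential
  m53: 110-01 ←essential
  m56: 111-00 ←essential
  m60: -11100,111-00,1111-0
  m62: 1111-0 ←essential
Essential: -01001, -11100, 0-1111, 000000, 110-01, 111-00, 1111-0
Petrick residual → -00111
Min cover (8 terms): b'c'def + b'cd'e'f + bcde'f' + a'cdef + a'b'c'd'e'f' + abc'e'f + abce'f' + abcdf'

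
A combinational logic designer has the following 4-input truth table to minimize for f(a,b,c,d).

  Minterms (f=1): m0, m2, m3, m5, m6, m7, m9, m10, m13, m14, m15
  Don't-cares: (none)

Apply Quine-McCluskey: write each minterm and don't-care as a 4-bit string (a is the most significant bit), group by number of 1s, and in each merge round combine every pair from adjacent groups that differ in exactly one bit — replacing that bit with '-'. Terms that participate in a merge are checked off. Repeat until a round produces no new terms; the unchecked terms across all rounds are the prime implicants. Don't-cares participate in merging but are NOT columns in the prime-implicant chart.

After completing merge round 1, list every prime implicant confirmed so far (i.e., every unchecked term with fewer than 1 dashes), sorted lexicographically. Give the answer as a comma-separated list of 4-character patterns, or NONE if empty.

NONE

Round 0: 0000✓ 0010✓ 0011✓ 0101✓ 0110✓ 0111✓ 1001✓ 1010✓ 1101✓ 1110✓ 1111✓
Round 1: -010✓ -101✓ -110✓ -111✓ 0-10✓ 0-11✓ 00-0 001-✓ 01-1✓ 011-✓ 1-01 1-10✓ 11-1✓ 111-✓
Round 2: --10 -1-1 -11- 0-1-
PIs = {--10, -1-1, -11-, 0-1-, 00-0, 1-01}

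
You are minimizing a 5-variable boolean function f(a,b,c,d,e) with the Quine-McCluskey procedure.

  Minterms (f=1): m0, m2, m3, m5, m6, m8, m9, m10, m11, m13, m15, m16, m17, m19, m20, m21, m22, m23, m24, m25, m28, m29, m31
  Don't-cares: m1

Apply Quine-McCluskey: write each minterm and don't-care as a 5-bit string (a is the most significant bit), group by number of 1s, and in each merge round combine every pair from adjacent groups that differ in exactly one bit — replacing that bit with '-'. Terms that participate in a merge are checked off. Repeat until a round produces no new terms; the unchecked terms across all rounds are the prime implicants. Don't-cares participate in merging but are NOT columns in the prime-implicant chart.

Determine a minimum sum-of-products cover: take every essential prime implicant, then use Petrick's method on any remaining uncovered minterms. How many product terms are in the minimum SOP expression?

6

[col 0] 00000*, 00001*, 00010*, 00011*, 00101*, 00110*, 01000*, 01001*, 01010*, 01011*, 01101*, 01111*, 10000*, 10001*, 10011*, 10100*, 10101*, 10110*, 10111*, 11000*, 11001*, 11100*, 11101*, 11111*
[col 1] -0000*, -0001*, -0011*, -0101*, -0110, -1000*, -1001*, -1101*, -1111*, 0-000*, 0-001*, 0-010*, 0-011*, 0-101*, 00-01*, 00-10, 000-0*, 000-1*, 0000-*, 0001-*, 01-01*, 01-11*, 010-0*, 010-1*, 0100-*, 0101-*, 011-1*, 1-000*, 1-001*, 1-100*, 1-101*, 1-111*, 10-00*, 10-01*, 10-11*, 100-1*, 1000-*, 101-0*, 101-1*, 1010-*, 1011-*, 11-00*, 11-01*, 1100-*, 111-1*, 1110-*
[col 2] --000*, --001*, --101*, -0-01*, -00-1, -000-*, -1-01*, -100-*, -11-1, 0--01*, 0-0-0*, 0-0-1*, 0-00-*, 0-01-*, 000--*, 01--1, 010--*, 1--00*, 1--01*, 1-00-*, 1-1-1, 1-10-*, 10--1, 10-0-*, 101--, 11-0-*
[col 3] ---01, --00-, 0-0--, 1--0-
Prime implicants: ---01, --00-, -00-1, -0110, -11-1, 0-0--, 00-10, 01--1, 1--0-, 1-1-1, 10--1, 101--
PI chart (minterm → PIs covering it):
  0 | --00-,0-0--
  2 | 0-0--,00-10
  3 | -00-1,0-0--
  5 | ---01  (sole → essential)
  6 | -0110,00-10
  8 | --00-,0-0--
  9 | ---01,--00-,0-0--,01--1
  10 | 0-0--  (sole → essential)
  11 | 0-0--,01--1
  13 | ---01,-11-1,01--1
  15 | -11-1,01--1
  16 | --00-,1--0-
  17 | ---01,--00-,-00-1,1--0-,10--1
  19 | -00-1,10--1
  20 | 1--0-,101--
  21 | ---01,1--0-,1-1-1,10--1,101--
  22 | -0110,101--
  23 | 1-1-1,10--1,101--
  24 | --00-,1--0-
  25 | ---01,--00-,1--0-
  28 | 1--0-  (sole → essential)
  29 | ---01,-11-1,1--0-,1-1-1
  31 | -11-1,1-1-1
Essential prime implicants: ---01, 0-0--, 1--0-
Petrick residual → -0110, -11-1, 10--1
Minimum SOP uses 6 PIs: d'e + b'cde' + bce + a'c' + ad' + ab'e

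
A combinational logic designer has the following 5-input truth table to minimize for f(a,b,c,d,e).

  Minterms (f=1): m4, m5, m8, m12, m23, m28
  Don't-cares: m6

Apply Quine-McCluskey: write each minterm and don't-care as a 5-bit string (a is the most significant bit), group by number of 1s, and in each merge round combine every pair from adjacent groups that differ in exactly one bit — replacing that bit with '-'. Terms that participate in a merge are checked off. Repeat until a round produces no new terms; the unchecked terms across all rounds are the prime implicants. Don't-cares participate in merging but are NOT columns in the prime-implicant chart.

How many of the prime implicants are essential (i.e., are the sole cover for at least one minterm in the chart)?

[col 0] 00100*, 00101*, 00110*, 01000*, 01100*, 10111, 11100*
[col 1] -1100, 0-100, 001-0, 0010-, 01-00
Prime implicants: -1100, 0-100, 001-0, 0010-, 01-00, 10111
PI chart (minterm → PIs covering it):
  4 | 0-100,001-0,0010-
  5 | 0010-  (sole → essential)
  8 | 01-00  (sole → essential)
  12 | -1100,0-100,01-00
  23 | 10111  (sole → essential)
  28 | -1100  (sole → essential)
Essential prime implicants: -1100, 0010-, 01-00, 10111

4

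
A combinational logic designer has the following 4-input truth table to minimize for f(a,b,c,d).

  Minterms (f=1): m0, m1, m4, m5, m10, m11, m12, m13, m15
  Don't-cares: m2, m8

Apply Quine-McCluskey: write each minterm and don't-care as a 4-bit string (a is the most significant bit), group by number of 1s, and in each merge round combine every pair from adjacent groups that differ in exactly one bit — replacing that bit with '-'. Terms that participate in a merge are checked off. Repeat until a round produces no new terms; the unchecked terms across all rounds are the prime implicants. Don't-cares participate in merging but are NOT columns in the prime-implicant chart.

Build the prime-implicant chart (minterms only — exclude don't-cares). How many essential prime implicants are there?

size-2^0 implicants → 0000(✓)  0001(✓)  0010(✓)  0100(✓)  0101(✓)  1000(✓)  1010(✓)  1011(✓)  1100(✓)  1101(✓)  1111(✓)
size-2^1 implicants → -000(✓)  -010(✓)  -100(✓)  -101(✓)  0-00(✓)  0-01(✓)  00-0(✓)  000-(✓)  010-(✓)  1-00(✓)  1-11  10-0(✓)  101-  11-1  110-(✓)
size-2^2 implicants → --00  -0-0  -10-  0-0-
Unchecked terms (primes): --00, -0-0, -10-, 0-0-, 1-11, 101-, 11-1
Minterm coverage:
  m0 ⊆ --00,-0-0,0-0-
  m1 ⊆ 0-0- [E]
  m4 ⊆ --00,-10-,0-0-
  m5 ⊆ -10-,0-0-
  m10 ⊆ -0-0,101-
  m11 ⊆ 1-11,101-
  m12 ⊆ --00,-10-
  m13 ⊆ -10-,11-1
  m15 ⊆ 1-11,11-1
E = {0-0-}

1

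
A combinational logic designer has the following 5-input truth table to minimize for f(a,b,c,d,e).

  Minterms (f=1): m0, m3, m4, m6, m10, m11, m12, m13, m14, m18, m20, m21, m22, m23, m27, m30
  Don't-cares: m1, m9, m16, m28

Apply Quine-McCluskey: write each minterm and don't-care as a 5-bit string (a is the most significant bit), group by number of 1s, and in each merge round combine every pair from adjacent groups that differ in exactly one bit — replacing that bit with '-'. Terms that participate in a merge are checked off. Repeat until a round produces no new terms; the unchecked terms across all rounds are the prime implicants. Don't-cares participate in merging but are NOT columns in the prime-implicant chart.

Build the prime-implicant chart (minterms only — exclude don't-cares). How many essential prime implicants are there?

5

[col 0] 00000*, 00001*, 00011*, 00100*, 00110*, 01001*, 01010*, 01011*, 01100*, 01101*, 01110*, 10000*, 10010*, 10100*, 10101*, 10110*, 10111*, 11011*, 11100*, 11110*
[col 1] -0000*, -0100*, -0110*, -1011, -1100*, -1110*, 0-001*, 0-011*, 0-100*, 0-110*, 00-00*, 000-1*, 0000-, 001-0*, 01-01, 01-10, 010-1*, 0101-, 011-0*, 0110-, 1-100*, 1-110*, 10-00*, 10-10*, 100-0*, 101-0*, 101-1*, 1010-*, 1011-*, 111-0*
[col 2] --100*, --110*, -0-00, -01-0*, -11-0*, 0-0-1, 0-1-0*, 1-1-0*, 10--0, 101--
[col 3] --1-0
Prime implicants: --1-0, -0-00, -1011, 0-0-1, 0000-, 01-01, 01-10, 0101-, 0110-, 10--0, 101--
PI chart (minterm → PIs covering it):
  0 | -0-00,0000-
  3 | 0-0-1  (sole → essential)
  4 | --1-0,-0-00
  6 | --1-0  (sole → essential)
  10 | 01-10,0101-
  11 | -1011,0-0-1,0101-
  12 | --1-0,0110-
  13 | 01-01,0110-
  14 | --1-0,01-10
  18 | 10--0  (sole → essential)
  20 | --1-0,-0-00,10--0,101--
  21 | 101--  (sole → essential)
  22 | --1-0,10--0,101--
  23 | 101--  (sole → essential)
  27 | -1011  (sole → essential)
  30 | --1-0  (sole → essential)
Essential prime implicants: --1-0, -1011, 0-0-1, 10--0, 101--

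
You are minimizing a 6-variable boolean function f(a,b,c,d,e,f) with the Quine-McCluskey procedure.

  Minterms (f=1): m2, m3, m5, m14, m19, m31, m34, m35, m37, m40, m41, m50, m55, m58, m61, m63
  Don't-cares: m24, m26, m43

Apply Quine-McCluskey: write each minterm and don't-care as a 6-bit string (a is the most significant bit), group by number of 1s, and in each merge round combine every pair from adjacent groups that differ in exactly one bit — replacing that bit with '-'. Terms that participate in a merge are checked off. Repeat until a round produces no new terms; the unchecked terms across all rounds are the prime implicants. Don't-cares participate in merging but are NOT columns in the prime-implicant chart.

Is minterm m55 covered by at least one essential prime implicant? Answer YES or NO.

Round 0: 000010✓ 000011✓ 000101✓ 001110 010011✓ 011000✓ 011010✓ 011111✓ 100010✓ 100011✓ 100101✓ 101000✓ 101001✓ 101011✓ 110010✓ 110111✓ 111010✓ 111101✓ 111111✓
Round 1: -00010✓ -00011✓ -00101 -11010 -11111 0-0011 00001-✓ 0110-0 1-0010 10-011 10001-✓ 1010-1 10100- 11-010 11-111 1111-1
Round 2: -0001-
PIs = {-0001-, -00101, -11010, -11111, 0-0011, 001110, 0110-0, 1-0010, 10-011, 1010-1, 10100-, 11-010, 11-111, 1111-1}
Coverage chart:
  m2: -0001- ←essential
  m3: -0001-,0-0011
  m5: -00101 ←essential
  m14: 001110 ←essential
  m19: 0-0011 ←essential
  m31: -11111 ←essential
  m34: -0001-,1-0010
  m35: -0001-,10-011
  m37: -00101 ←essential
  m40: 10100- ←essential
  m41: 1010-1,10100-
  m50: 1-0010,11-010
  m55: 11-111 ←essential
  m58: -11010,11-010
  m61: 1111-1 ←essential
  m63: -11111,11-111,1111-1
Essential: -0001-, -00101, -11111, 0-0011, 001110, 10100-, 11-111, 1111-1

YES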